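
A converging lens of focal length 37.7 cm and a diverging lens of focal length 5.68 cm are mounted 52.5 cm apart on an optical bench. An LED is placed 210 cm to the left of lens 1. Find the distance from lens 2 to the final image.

Lens 1: 1/d_i1 = 1/f₁ − 1/d_o1 = 1/(37.7) − 1/(210) = 0.02176, so d_i1 = 45.95 cm.
The intermediate image is 45.95 cm to the right of lens 1, which is 52.5 − (45.95) = 6.550 cm to the left of lens 2, so d_o2 = +6.550 cm.
Lens 2 is diverging, so f₂ = −5.68 cm.
Lens 2: 1/d_i2 = 1/f₂ − 1/d_o2 = 1/(-5.68) − 1/(6.550) = -0.3287, so d_i2 = -3.04 cm.
The final image is virtual, 3.04 cm to the left of lens 2 (overall magnification ≈ -0.10).

3.04 cm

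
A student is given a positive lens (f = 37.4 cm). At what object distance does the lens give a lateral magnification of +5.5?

m = −d_i/d_o ⇒ d_i = −m·d_o.
1/f = 1/d_o + 1/d_i = 1/d_o − 1/(m·d_o) = (1 − 1/m)/d_o, so d_o = f(1 − 1/m) = (37.40)(1 − 1/(+5.5)) = 30.6 cm.

30.6 cm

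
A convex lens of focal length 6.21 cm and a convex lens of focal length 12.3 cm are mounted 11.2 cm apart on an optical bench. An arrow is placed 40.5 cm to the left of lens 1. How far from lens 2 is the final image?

5.64 cm

Lens 1: 1/d_i1 = 1/f₁ − 1/d_o1 = 1/(6.21) − 1/(40.5) = 0.1363, so d_i1 = 7.335 cm.
The intermediate image is 7.335 cm to the right of lens 1, which is 11.2 − (7.335) = 3.865 cm to the left of lens 2, so d_o2 = +3.865 cm.
Lens 2: 1/d_i2 = 1/f₂ − 1/d_o2 = 1/(12.3) − 1/(3.865) = -0.1774, so d_i2 = -5.64 cm.
The final image is virtual, 5.64 cm to the left of lens 2 (overall magnification ≈ -0.26).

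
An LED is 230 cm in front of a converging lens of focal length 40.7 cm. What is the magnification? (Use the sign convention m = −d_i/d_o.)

1/d_i = 1/f − 1/d_o = 1/(40.70) − 1/(230) = 0.02022, so d_i = 49.45 cm.
m = −d_i/d_o = −(49.45)/(230) = -0.215.
The image is real, inverted and reduced, on the far side of the lens.

m = -0.215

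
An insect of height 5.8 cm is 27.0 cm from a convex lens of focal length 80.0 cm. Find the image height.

1/d_i = 1/f − 1/d_o = 1/(80.00) − 1/(27.0) = -0.02454, so d_i = -40.75 cm.
m = −d_i/d_o = +1.509.
|h_i| = |m|·h_o = 1.509 × 5.8 = 8.75 cm. The image is virtual, upright and enlarged, on the same side as the object.

8.75 cm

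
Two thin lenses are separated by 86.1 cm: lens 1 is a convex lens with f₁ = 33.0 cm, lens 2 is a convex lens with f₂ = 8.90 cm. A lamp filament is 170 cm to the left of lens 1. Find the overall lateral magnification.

Lens 1: 1/d_i1 = 1/(33.0) − 1/(170) = 0.02442, so d_i1 = 40.95 cm; m₁ = −d_i1/d_o1 = -0.2409.
d_o2 = 86.1 − (40.95) = 45.15 cm.
Lens 2: 1/d_i2 = 1/(8.90) − 1/(45.15) = 0.09021, so d_i2 = 11.09 cm; m₂ = −d_i2/d_o2 = -0.2455.
m = m₁·m₂ = (-0.2409)(-0.2455) = +0.0591.

m = +0.0591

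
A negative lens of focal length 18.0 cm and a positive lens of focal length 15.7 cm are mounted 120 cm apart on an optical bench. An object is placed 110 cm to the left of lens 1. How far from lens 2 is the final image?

17.8 cm

Lens 1 is diverging, so f₁ = −18.0 cm.
Lens 1: 1/d_i1 = 1/f₁ − 1/d_o1 = 1/(-18.0) − 1/(110) = -0.06465, so d_i1 = -15.47 cm.
The intermediate image is 15.47 cm to the left of lens 1 (virtual), which is 120 − (-15.47) = 135.5 cm to the left of lens 2, so d_o2 = +135.5 cm.
Lens 2: 1/d_i2 = 1/f₂ − 1/d_o2 = 1/(15.7) − 1/(135.5) = 0.05631, so d_i2 = 17.8 cm.
The final image is real, 17.8 cm to the right of lens 2 (overall magnification ≈ -0.018).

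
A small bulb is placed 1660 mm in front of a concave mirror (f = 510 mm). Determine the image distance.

Mirror equation: 1/q = 1/f − 1/p = 1/(510.0) − 1/(1660) = 0.001961 − 0.0006024 = 0.001358, so q = 736 mm.
The image is real, inverted and reduced, in front of the mirror.

736 mm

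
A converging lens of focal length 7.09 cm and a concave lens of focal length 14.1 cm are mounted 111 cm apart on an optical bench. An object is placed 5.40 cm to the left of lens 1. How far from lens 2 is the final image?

Lens 1: 1/d_i1 = 1/f₁ − 1/d_o1 = 1/(7.09) − 1/(5.40) = -0.04414, so d_i1 = -22.65 cm.
The intermediate image is 22.65 cm to the left of lens 1 (virtual), which is 111 − (-22.65) = 133.7 cm to the left of lens 2, so d_o2 = +133.7 cm.
Lens 2 is diverging, so f₂ = −14.1 cm.
Lens 2: 1/d_i2 = 1/f₂ − 1/d_o2 = 1/(-14.1) − 1/(133.7) = -0.07840, so d_i2 = -12.8 cm.
The final image is virtual, 12.8 cm to the left of lens 2 (overall magnification ≈ 0.40).

12.8 cm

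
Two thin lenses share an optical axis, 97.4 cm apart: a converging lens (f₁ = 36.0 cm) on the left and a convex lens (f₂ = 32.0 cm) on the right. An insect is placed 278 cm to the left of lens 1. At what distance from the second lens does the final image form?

74.6 cm

Lens 1: 1/d_i1 = 1/f₁ − 1/d_o1 = 1/(36.0) − 1/(278) = 0.02418, so d_i1 = 41.36 cm.
The intermediate image is 41.36 cm to the right of lens 1, which is 97.4 − (41.36) = 56.04 cm to the left of lens 2, so d_o2 = +56.04 cm.
Lens 2: 1/d_i2 = 1/f₂ − 1/d_o2 = 1/(32.0) − 1/(56.04) = 0.01341, so d_i2 = 74.6 cm.
The final image is real, 74.6 cm to the right of lens 2 (overall magnification ≈ 0.20).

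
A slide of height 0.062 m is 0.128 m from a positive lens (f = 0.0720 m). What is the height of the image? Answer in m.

0.0797 m

1/d_i = 1/f − 1/d_o = 1/(0.07200) − 1/(0.128) = 6.076, so d_i = 0.1646 m.
m = −d_i/d_o = -1.286.
|h_i| = |m|·h_o = 1.286 × 0.062 = 0.0797 m. The image is real, inverted and enlarged, on the far side of the lens.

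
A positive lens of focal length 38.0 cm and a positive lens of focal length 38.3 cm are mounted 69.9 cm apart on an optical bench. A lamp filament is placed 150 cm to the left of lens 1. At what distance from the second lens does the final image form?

Lens 1: 1/d_i1 = 1/f₁ − 1/d_o1 = 1/(38.0) − 1/(150) = 0.01965, so d_i1 = 50.89 cm.
The intermediate image is 50.89 cm to the right of lens 1, which is 69.9 − (50.89) = 19.01 cm to the left of lens 2, so d_o2 = +19.01 cm.
Lens 2: 1/d_i2 = 1/f₂ − 1/d_o2 = 1/(38.3) − 1/(19.01) = -0.02649, so d_i2 = -37.7 cm.
The final image is virtual, 37.7 cm to the left of lens 2 (overall magnification ≈ -0.67).

37.7 cm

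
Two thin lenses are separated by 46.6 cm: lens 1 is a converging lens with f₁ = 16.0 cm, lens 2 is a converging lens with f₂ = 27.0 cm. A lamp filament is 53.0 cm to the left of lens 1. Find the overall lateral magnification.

m = -3.52

Lens 1: 1/d_i1 = 1/(16.0) − 1/(53.0) = 0.04363, so d_i1 = 22.92 cm; m₁ = −d_i1/d_o1 = -0.4325.
d_o2 = 46.6 − (22.92) = 23.68 cm.
Lens 2: 1/d_i2 = 1/(27.0) − 1/(23.68) = -0.005193, so d_i2 = -192.6 cm; m₂ = −d_i2/d_o2 = +8.133.
m = m₁·m₂ = (-0.4325)(+8.133) = -3.52.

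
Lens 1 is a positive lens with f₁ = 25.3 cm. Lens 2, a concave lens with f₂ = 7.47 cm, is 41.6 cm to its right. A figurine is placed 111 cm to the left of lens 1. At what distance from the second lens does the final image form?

4.05 cm

Lens 1: 1/d_i1 = 1/f₁ − 1/d_o1 = 1/(25.3) − 1/(111) = 0.03052, so d_i1 = 32.77 cm.
The intermediate image is 32.77 cm to the right of lens 1, which is 41.6 − (32.77) = 8.830 cm to the left of lens 2, so d_o2 = +8.830 cm.
Lens 2 is diverging, so f₂ = −7.47 cm.
Lens 2: 1/d_i2 = 1/f₂ − 1/d_o2 = 1/(-7.47) − 1/(8.830) = -0.2471, so d_i2 = -4.05 cm.
The final image is virtual, 4.05 cm to the left of lens 2 (overall magnification ≈ -0.14).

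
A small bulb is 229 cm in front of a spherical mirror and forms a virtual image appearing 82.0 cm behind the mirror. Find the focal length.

Virtual image ⇒ d_i = −82.0 cm.
1/f = 1/d_o + 1/d_i = 1/(229) + 1/(-82.0) = -0.007828, so f = -128 cm.
Since f is negative, the spherical mirror is convex.

f = -128 cm (convex)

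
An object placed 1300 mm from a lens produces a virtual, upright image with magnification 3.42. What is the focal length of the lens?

m = −d_i/d_o ⇒ d_i = −m·d_o = −(+3.42)·(1300) = -4446 mm.
1/f = 1/d_o + 1/d_i = 1/(1300) + 1/(-4446) = 0.0005443, so f = 1840 mm.
Since f is positive, the lens is converging.

f = 1840 mm (converging)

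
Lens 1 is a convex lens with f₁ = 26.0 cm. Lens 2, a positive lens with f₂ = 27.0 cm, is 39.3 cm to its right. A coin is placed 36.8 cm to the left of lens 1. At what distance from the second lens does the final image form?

Lens 1: 1/d_i1 = 1/f₁ − 1/d_o1 = 1/(26.0) − 1/(36.8) = 0.01129, so d_i1 = 88.59 cm.
The intermediate image is 88.59 cm to the right of lens 1, which lies 49.29 cm to the right of lens 2 — a virtual object — so d_o2 = −49.29 cm.
Lens 2: 1/d_i2 = 1/f₂ − 1/d_o2 = 1/(27.0) − 1/(-49.29) = 0.05733, so d_i2 = 17.4 cm.
The final image is real, 17.4 cm to the right of lens 2 (overall magnification ≈ -0.85).

17.4 cm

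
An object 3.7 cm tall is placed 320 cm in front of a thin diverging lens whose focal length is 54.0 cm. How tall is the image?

For a diverging lens, f = -54.0 cm.
1/d_i = 1/f − 1/d_o = 1/(-54.00) − 1/(320) = -0.02164, so d_i = -46.20 cm.
m = −d_i/d_o = +0.1444.
|h_i| = |m|·h_o = 0.1444 × 3.7 = 0.534 cm. The image is virtual, upright and reduced, on the same side as the object.

0.534 cm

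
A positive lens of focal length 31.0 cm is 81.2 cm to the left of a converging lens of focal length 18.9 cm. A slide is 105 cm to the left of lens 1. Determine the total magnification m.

m = +0.432

Lens 1: 1/d_i1 = 1/(31.0) − 1/(105) = 0.02273, so d_i1 = 43.99 cm; m₁ = −d_i1/d_o1 = -0.4190.
d_o2 = 81.2 − (43.99) = 37.21 cm.
Lens 2: 1/d_i2 = 1/(18.9) − 1/(37.21) = 0.02604, so d_i2 = 38.41 cm; m₂ = −d_i2/d_o2 = -1.032.
m = m₁·m₂ = (-0.4190)(-1.032) = +0.432.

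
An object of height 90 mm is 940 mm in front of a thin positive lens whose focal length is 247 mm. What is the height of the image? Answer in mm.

1/d_i = 1/f − 1/d_o = 1/(247.0) − 1/(940) = 0.002985, so d_i = 335.0 mm.
m = −d_i/d_o = -0.3564.
|h_i| = |m|·h_o = 0.3564 × 90 = 32.1 mm. The image is real, inverted and reduced, on the far side of the lens.

32.1 mm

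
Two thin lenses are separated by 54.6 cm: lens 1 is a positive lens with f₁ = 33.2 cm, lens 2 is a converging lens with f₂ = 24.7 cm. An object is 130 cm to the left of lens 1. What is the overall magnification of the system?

Lens 1: 1/d_i1 = 1/(33.2) − 1/(130) = 0.02243, so d_i1 = 44.59 cm; m₁ = −d_i1/d_o1 = -0.3430.
d_o2 = 54.6 − (44.59) = 10.01 cm.
Lens 2: 1/d_i2 = 1/(24.7) − 1/(10.01) = -0.05941, so d_i2 = -16.83 cm; m₂ = −d_i2/d_o2 = +1.681.
m = m₁·m₂ = (-0.3430)(+1.681) = -0.577.

m = -0.577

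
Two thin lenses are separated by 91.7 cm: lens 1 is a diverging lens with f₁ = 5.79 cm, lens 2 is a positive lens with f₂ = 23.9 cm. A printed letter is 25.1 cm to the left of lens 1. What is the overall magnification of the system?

f₁ = −5.79 cm (diverging).
Lens 1: 1/d_i1 = 1/(-5.79) − 1/(25.1) = -0.2126, so d_i1 = -4.705 cm; m₁ = −d_i1/d_o1 = +0.1875.
d_o2 = 91.7 − (-4.705) = 96.41 cm.
Lens 2: 1/d_i2 = 1/(23.9) − 1/(96.41) = 0.03147, so d_i2 = 31.78 cm; m₂ = −d_i2/d_o2 = -0.3296.
m = m₁·m₂ = (+0.1875)(-0.3296) = -0.0618.

m = -0.0618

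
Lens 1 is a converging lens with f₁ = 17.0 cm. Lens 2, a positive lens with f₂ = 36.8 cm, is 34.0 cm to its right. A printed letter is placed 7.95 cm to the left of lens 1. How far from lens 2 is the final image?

Lens 1: 1/d_i1 = 1/f₁ − 1/d_o1 = 1/(17.0) − 1/(7.95) = -0.06696, so d_i1 = -14.93 cm.
The intermediate image is 14.93 cm to the left of lens 1 (virtual), which is 34.0 − (-14.93) = 48.93 cm to the left of lens 2, so d_o2 = +48.93 cm.
Lens 2: 1/d_i2 = 1/f₂ − 1/d_o2 = 1/(36.8) − 1/(48.93) = 0.006737, so d_i2 = 148 cm.
The final image is real, 148 cm to the right of lens 2 (overall magnification ≈ -5.7).

148 cm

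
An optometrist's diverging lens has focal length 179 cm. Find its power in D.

For a diverging lens, f = −179 cm.
f = -179 cm = -1.79 m.
P = 1/f = 1/(-1.79 m) = -0.559 D.

P = -0.559 D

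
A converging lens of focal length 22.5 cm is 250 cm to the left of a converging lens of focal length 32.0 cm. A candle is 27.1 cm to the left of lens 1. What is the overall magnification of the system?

Lens 1: 1/d_i1 = 1/(22.5) − 1/(27.1) = 0.007544, so d_i1 = 132.6 cm; m₁ = −d_i1/d_o1 = -4.893.
d_o2 = 250 − (132.6) = 117.4 cm.
Lens 2: 1/d_i2 = 1/(32.0) − 1/(117.4) = 0.02273, so d_i2 = 43.99 cm; m₂ = −d_i2/d_o2 = -0.3747.
m = m₁·m₂ = (-4.893)(-0.3747) = +1.83.

m = +1.83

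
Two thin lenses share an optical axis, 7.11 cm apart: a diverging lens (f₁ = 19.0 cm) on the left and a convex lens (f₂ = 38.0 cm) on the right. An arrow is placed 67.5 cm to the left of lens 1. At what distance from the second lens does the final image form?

51.9 cm

Lens 1 is diverging, so f₁ = −19.0 cm.
Lens 1: 1/d_i1 = 1/f₁ − 1/d_o1 = 1/(-19.0) − 1/(67.5) = -0.06745, so d_i1 = -14.83 cm.
The intermediate image is 14.83 cm to the left of lens 1 (virtual), which is 7.11 − (-14.83) = 21.94 cm to the left of lens 2, so d_o2 = +21.94 cm.
Lens 2: 1/d_i2 = 1/f₂ − 1/d_o2 = 1/(38.0) − 1/(21.94) = -0.01926, so d_i2 = -51.9 cm.
The final image is virtual, 51.9 cm to the left of lens 2 (overall magnification ≈ 0.52).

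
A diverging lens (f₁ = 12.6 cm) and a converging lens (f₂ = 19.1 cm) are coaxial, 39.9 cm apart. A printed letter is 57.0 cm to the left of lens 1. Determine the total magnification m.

m = -0.111

f₁ = −12.6 cm (diverging).
Lens 1: 1/d_i1 = 1/(-12.6) − 1/(57.0) = -0.09691, so d_i1 = -10.32 cm; m₁ = −d_i1/d_o1 = +0.1811.
d_o2 = 39.9 − (-10.32) = 50.22 cm.
Lens 2: 1/d_i2 = 1/(19.1) − 1/(50.22) = 0.03244, so d_i2 = 30.82 cm; m₂ = −d_i2/d_o2 = -0.6138.
m = m₁·m₂ = (+0.1811)(-0.6138) = -0.111.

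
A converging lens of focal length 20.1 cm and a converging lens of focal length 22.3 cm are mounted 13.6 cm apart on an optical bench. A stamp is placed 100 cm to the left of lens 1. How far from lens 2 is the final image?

Lens 1: 1/d_i1 = 1/f₁ − 1/d_o1 = 1/(20.1) − 1/(100) = 0.03975, so d_i1 = 25.16 cm.
The intermediate image is 25.16 cm to the right of lens 1, which lies 11.56 cm to the right of lens 2 — a virtual object — so d_o2 = −11.56 cm.
Lens 2: 1/d_i2 = 1/f₂ − 1/d_o2 = 1/(22.3) − 1/(-11.56) = 0.1313, so d_i2 = 7.61 cm.
The final image is real, 7.61 cm to the right of lens 2 (overall magnification ≈ -0.17).

7.61 cm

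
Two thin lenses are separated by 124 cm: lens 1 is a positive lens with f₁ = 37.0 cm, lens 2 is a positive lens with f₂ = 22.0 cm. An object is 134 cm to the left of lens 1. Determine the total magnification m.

m = +0.165

Lens 1: 1/d_i1 = 1/(37.0) − 1/(134) = 0.01956, so d_i1 = 51.11 cm; m₁ = −d_i1/d_o1 = -0.3814.
d_o2 = 124 − (51.11) = 72.89 cm.
Lens 2: 1/d_i2 = 1/(22.0) − 1/(72.89) = 0.03174, so d_i2 = 31.51 cm; m₂ = −d_i2/d_o2 = -0.4323.
m = m₁·m₂ = (-0.3814)(-0.4323) = +0.165.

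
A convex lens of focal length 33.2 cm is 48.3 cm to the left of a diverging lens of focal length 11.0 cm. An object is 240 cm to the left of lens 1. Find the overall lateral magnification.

m = -0.0850

Lens 1: 1/d_i1 = 1/(33.2) − 1/(240) = 0.02595, so d_i1 = 38.53 cm; m₁ = −d_i1/d_o1 = -0.1605.
d_o2 = 48.3 − (38.53) = 9.770 cm.
f₂ = −11.0 cm (diverging).
Lens 2: 1/d_i2 = 1/(-11.0) − 1/(9.770) = -0.1933, so d_i2 = -5.174 cm; m₂ = −d_i2/d_o2 = +0.5296.
m = m₁·m₂ = (-0.1605)(+0.5296) = -0.0850.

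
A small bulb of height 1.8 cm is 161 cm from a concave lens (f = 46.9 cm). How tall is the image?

0.406 cm

For a concave lens, f = -46.9 cm.
1/d_i = 1/f − 1/d_o = 1/(-46.90) − 1/(161) = -0.02753, so d_i = -36.32 cm.
m = −d_i/d_o = +0.2256.
|h_i| = |m|·h_o = 0.2256 × 1.8 = 0.406 cm. The image is virtual, upright and reduced, on the same side as the object.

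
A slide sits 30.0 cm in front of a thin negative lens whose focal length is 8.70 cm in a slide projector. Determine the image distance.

For a negative lens, f = -8.70 cm.
Lens equation: 1/d_i = 1/f − 1/d_o = 1/(-8.700) − 1/(30.0) = -0.1149 − 0.03333 = -0.1483, so d_i = -6.74 cm.
The image is virtual, upright and reduced, on the same side as the object.

6.74 cm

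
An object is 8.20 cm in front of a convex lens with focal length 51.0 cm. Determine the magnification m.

1/d_i = 1/f − 1/d_o = 1/(51.00) − 1/(8.20) = -0.1023, so d_i = -9.771 cm.
m = −d_i/d_o = −(-9.771)/(8.20) = +1.19.
The image is virtual, upright and enlarged, on the same side as the object.

m = +1.19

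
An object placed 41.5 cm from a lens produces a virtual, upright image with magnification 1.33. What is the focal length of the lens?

m = −d_i/d_o ⇒ d_i = −m·d_o = −(+1.33)·(41.5) = -55.20 cm.
1/f = 1/d_o + 1/d_i = 1/(41.5) + 1/(-55.20) = 0.005980, so f = 167 cm.
Since f is positive, the lens is converging.

f = 167 cm (converging)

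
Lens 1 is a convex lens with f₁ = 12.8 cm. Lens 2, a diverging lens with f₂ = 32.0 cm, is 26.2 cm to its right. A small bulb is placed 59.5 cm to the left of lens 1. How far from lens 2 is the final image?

7.56 cm

Lens 1: 1/d_i1 = 1/f₁ − 1/d_o1 = 1/(12.8) − 1/(59.5) = 0.06132, so d_i1 = 16.31 cm.
The intermediate image is 16.31 cm to the right of lens 1, which is 26.2 − (16.31) = 9.890 cm to the left of lens 2, so d_o2 = +9.890 cm.
Lens 2 is diverging, so f₂ = −32.0 cm.
Lens 2: 1/d_i2 = 1/f₂ − 1/d_o2 = 1/(-32.0) − 1/(9.890) = -0.1324, so d_i2 = -7.56 cm.
The final image is virtual, 7.56 cm to the left of lens 2 (overall magnification ≈ -0.21).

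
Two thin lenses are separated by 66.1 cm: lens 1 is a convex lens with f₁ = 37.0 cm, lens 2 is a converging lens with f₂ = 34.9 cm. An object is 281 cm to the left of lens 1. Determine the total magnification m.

Lens 1: 1/d_i1 = 1/(37.0) − 1/(281) = 0.02347, so d_i1 = 42.61 cm; m₁ = −d_i1/d_o1 = -0.1516.
d_o2 = 66.1 − (42.61) = 23.49 cm.
Lens 2: 1/d_i2 = 1/(34.9) − 1/(23.49) = -0.01392, so d_i2 = -71.85 cm; m₂ = −d_i2/d_o2 = +3.059.
m = m₁·m₂ = (-0.1516)(+3.059) = -0.464.

m = -0.464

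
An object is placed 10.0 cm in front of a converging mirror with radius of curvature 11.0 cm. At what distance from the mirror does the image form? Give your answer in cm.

f = R/2 = 11.0/2 = 5.500 cm.
Mirror equation: 1/v = 1/f − 1/u = 1/(5.500) − 1/(10.0) = 0.1818 − 0.1000 = 0.08182, so v = 12.2 cm.
The image is real, inverted and enlarged, in front of the mirror.

12.2 cm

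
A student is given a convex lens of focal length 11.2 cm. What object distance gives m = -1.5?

18.7 cm

m = −d_i/d_o ⇒ d_i = −m·d_o.
1/f = 1/d_o + 1/d_i = 1/d_o − 1/(m·d_o) = (1 − 1/m)/d_o, so d_o = f(1 − 1/m) = (11.20)(1 − 1/(-1.5)) = 18.7 cm.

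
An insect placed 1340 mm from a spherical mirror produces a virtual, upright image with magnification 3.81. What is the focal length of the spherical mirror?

m = −d_i/d_o ⇒ d_i = −m·d_o = −(+3.81)·(1340) = -5105 mm.
1/f = 1/d_o + 1/d_i = 1/(1340) + 1/(-5105) = 0.0005504, so f = 1820 mm.
Since f is positive, the spherical mirror is concave.

f = 1820 mm (concave)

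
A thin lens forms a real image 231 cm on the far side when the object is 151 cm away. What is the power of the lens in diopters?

P = +1.10 D

d_i = +231 cm.
1/f = 1/d_o + 1/d_i = 1/(151) + 1/(231) = 0.01095 cm⁻¹.
f = 91.31 cm = 0.9131 m, so P = 1/f = +1.10 D.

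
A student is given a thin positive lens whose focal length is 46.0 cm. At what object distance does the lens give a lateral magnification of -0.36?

174 cm

m = −d_i/d_o ⇒ d_i = −m·d_o.
1/f = 1/d_o + 1/d_i = 1/d_o − 1/(m·d_o) = (1 − 1/m)/d_o, so d_o = f(1 − 1/m) = (46.00)(1 − 1/(-0.36)) = 174 cm.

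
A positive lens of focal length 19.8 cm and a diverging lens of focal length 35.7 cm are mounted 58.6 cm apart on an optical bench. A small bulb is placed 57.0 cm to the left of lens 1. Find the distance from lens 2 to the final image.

Lens 1: 1/d_i1 = 1/f₁ − 1/d_o1 = 1/(19.8) − 1/(57.0) = 0.03296, so d_i1 = 30.34 cm.
The intermediate image is 30.34 cm to the right of lens 1, which is 58.6 − (30.34) = 28.26 cm to the left of lens 2, so d_o2 = +28.26 cm.
Lens 2 is diverging, so f₂ = −35.7 cm.
Lens 2: 1/d_i2 = 1/f₂ − 1/d_o2 = 1/(-35.7) − 1/(28.26) = -0.06340, so d_i2 = -15.8 cm.
The final image is virtual, 15.8 cm to the left of lens 2 (overall magnification ≈ -0.30).

15.8 cm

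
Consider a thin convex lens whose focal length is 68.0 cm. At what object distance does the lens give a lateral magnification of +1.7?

m = −d_i/d_o ⇒ d_i = −m·d_o.
1/f = 1/d_o + 1/d_i = 1/d_o − 1/(m·d_o) = (1 − 1/m)/d_o, so d_o = f(1 − 1/m) = (68.00)(1 − 1/(+1.7)) = 28.0 cm.

28.0 cm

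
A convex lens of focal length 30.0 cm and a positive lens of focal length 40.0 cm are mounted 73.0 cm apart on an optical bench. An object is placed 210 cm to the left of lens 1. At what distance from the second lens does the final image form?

Lens 1: 1/d_i1 = 1/f₁ − 1/d_o1 = 1/(30.0) − 1/(210) = 0.02857, so d_i1 = 35.00 cm.
The intermediate image is 35.00 cm to the right of lens 1, which is 73.0 − (35.00) = 38.00 cm to the left of lens 2, so d_o2 = +38.00 cm.
Lens 2: 1/d_i2 = 1/f₂ − 1/d_o2 = 1/(40.0) − 1/(38.00) = -0.001316, so d_i2 = -760 cm.
The final image is virtual, 760 cm to the left of lens 2 (overall magnification ≈ -3.3).

760 cm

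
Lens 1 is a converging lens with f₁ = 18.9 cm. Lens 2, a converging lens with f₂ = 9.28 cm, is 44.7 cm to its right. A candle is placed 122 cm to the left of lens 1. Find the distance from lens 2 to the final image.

Lens 1: 1/d_i1 = 1/f₁ − 1/d_o1 = 1/(18.9) − 1/(122) = 0.04471, so d_i1 = 22.36 cm.
The intermediate image is 22.36 cm to the right of lens 1, which is 44.7 − (22.36) = 22.34 cm to the left of lens 2, so d_o2 = +22.34 cm.
Lens 2: 1/d_i2 = 1/f₂ − 1/d_o2 = 1/(9.28) − 1/(22.34) = 0.06300, so d_i2 = 15.9 cm.
The final image is real, 15.9 cm to the right of lens 2 (overall magnification ≈ 0.13).

15.9 cm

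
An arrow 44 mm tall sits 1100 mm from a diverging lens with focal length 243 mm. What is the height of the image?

For a diverging lens, f = -243 mm.
1/d_i = 1/f − 1/d_o = 1/(-243.0) − 1/(1100) = -0.005024, so d_i = -199.0 mm.
m = −d_i/d_o = +0.1809.
|h_i| = |m|·h_o = 0.1809 × 44 = 7.96 mm. The image is virtual, upright and reduced, on the same side as the object.

7.96 mm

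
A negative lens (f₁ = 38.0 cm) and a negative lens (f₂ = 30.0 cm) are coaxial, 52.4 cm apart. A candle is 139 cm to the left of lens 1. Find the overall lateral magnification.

f₁ = −38.0 cm (diverging).
Lens 1: 1/d_i1 = 1/(-38.0) − 1/(139) = -0.03351, so d_i1 = -29.84 cm; m₁ = −d_i1/d_o1 = +0.2147.
d_o2 = 52.4 − (-29.84) = 82.24 cm.
f₂ = −30.0 cm (diverging).
Lens 2: 1/d_i2 = 1/(-30.0) − 1/(82.24) = -0.04549, so d_i2 = -21.98 cm; m₂ = −d_i2/d_o2 = +0.2673.
m = m₁·m₂ = (+0.2147)(+0.2673) = +0.0574.

m = +0.0574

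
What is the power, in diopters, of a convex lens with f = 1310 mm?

f = 131 cm = 1.31 m.
P = 1/f = 1/(1.31 m) = +0.763 D.

P = +0.763 D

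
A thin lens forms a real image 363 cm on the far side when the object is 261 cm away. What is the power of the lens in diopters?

d_i = +363 cm.
1/f = 1/d_o + 1/d_i = 1/(261) + 1/(363) = 0.006586 cm⁻¹.
f = 151.8 cm = 1.518 m, so P = 1/f = +0.659 D.

P = +0.659 D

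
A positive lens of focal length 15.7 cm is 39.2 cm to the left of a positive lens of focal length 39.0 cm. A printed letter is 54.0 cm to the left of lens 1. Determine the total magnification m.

m = -0.729

Lens 1: 1/d_i1 = 1/(15.7) − 1/(54.0) = 0.04518, so d_i1 = 22.14 cm; m₁ = −d_i1/d_o1 = -0.4100.
d_o2 = 39.2 − (22.14) = 17.06 cm.
Lens 2: 1/d_i2 = 1/(39.0) − 1/(17.06) = -0.03298, so d_i2 = -30.33 cm; m₂ = −d_i2/d_o2 = +1.778.
m = m₁·m₂ = (-0.4100)(+1.778) = -0.729.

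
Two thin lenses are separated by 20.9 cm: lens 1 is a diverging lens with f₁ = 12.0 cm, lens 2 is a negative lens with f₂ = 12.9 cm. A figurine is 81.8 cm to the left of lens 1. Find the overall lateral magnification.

m = +0.0373

f₁ = −12.0 cm (diverging).
Lens 1: 1/d_i1 = 1/(-12.0) − 1/(81.8) = -0.09556, so d_i1 = -10.46 cm; m₁ = −d_i1/d_o1 = +0.1279.
d_o2 = 20.9 − (-10.46) = 31.36 cm.
f₂ = −12.9 cm (diverging).
Lens 2: 1/d_i2 = 1/(-12.9) − 1/(31.36) = -0.1094, so d_i2 = -9.140 cm; m₂ = −d_i2/d_o2 = +0.2915.
m = m₁·m₂ = (+0.1279)(+0.2915) = +0.0373.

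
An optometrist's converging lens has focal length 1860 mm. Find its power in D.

f = 186 cm = 1.86 m.
P = 1/f = 1/(1.86 m) = +0.538 D.

P = +0.538 D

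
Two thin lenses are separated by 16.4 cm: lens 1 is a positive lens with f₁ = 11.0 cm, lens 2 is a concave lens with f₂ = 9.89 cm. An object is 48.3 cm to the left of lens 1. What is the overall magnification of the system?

m = -0.242

Lens 1: 1/d_i1 = 1/(11.0) − 1/(48.3) = 0.07021, so d_i1 = 14.24 cm; m₁ = −d_i1/d_o1 = -0.2948.
d_o2 = 16.4 − (14.24) = 2.160 cm.
f₂ = −9.89 cm (diverging).
Lens 2: 1/d_i2 = 1/(-9.89) − 1/(2.160) = -0.5641, so d_i2 = -1.773 cm; m₂ = −d_i2/d_o2 = +0.8207.
m = m₁·m₂ = (-0.2948)(+0.8207) = -0.242.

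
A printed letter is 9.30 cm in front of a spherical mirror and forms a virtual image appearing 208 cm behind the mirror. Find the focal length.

f = 9.74 cm (concave)

Virtual image ⇒ d_i = −208 cm.
1/f = 1/d_o + 1/d_i = 1/(9.30) + 1/(-208) = 0.1027, so f = 9.74 cm.
Since f is positive, the spherical mirror is concave.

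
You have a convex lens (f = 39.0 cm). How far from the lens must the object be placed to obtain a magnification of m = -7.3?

m = −d_i/d_o ⇒ d_i = −m·d_o.
1/f = 1/d_o + 1/d_i = 1/d_o − 1/(m·d_o) = (1 − 1/m)/d_o, so d_o = f(1 − 1/m) = (39.00)(1 − 1/(-7.3)) = 44.3 cm.

44.3 cm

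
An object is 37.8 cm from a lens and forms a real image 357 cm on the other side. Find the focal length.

f = 34.2 cm (converging)

Real image ⇒ d_i = +357 cm.
1/f = 1/d_o + 1/d_i = 1/(37.8) + 1/(357) = 0.02926, so f = 34.2 cm.
Since f is positive, the lens is converging.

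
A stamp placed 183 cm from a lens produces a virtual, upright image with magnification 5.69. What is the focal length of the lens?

f = 222 cm (converging)

m = −d_i/d_o ⇒ d_i = −m·d_o = −(+5.69)·(183) = -1041 cm.
1/f = 1/d_o + 1/d_i = 1/(183) + 1/(-1041) = 0.004504, so f = 222 cm.
Since f is positive, the lens is converging.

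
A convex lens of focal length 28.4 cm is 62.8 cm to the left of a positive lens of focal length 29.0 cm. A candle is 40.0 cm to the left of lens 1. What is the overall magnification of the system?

Lens 1: 1/d_i1 = 1/(28.4) − 1/(40.0) = 0.01021, so d_i1 = 97.93 cm; m₁ = −d_i1/d_o1 = -2.448.
d_o2 = 62.8 − (97.93) = -35.13 cm (virtual object).
Lens 2: 1/d_i2 = 1/(29.0) − 1/(-35.13) = 0.06295, so d_i2 = 15.89 cm; m₂ = −d_i2/d_o2 = +0.4522.
m = m₁·m₂ = (-2.448)(+0.4522) = -1.11.

m = -1.11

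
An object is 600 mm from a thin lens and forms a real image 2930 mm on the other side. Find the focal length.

Real image ⇒ d_i = +2930 mm.
1/f = 1/d_o + 1/d_i = 1/(600) + 1/(2930) = 0.002008, so f = 498 mm.
Since f is positive, the thin lens is converging.

f = 498 mm (converging)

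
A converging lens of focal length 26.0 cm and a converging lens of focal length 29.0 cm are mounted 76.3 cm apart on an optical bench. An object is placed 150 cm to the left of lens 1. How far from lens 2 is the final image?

Lens 1: 1/d_i1 = 1/f₁ − 1/d_o1 = 1/(26.0) − 1/(150) = 0.03179, so d_i1 = 31.45 cm.
The intermediate image is 31.45 cm to the right of lens 1, which is 76.3 − (31.45) = 44.85 cm to the left of lens 2, so d_o2 = +44.85 cm.
Lens 2: 1/d_i2 = 1/f₂ − 1/d_o2 = 1/(29.0) − 1/(44.85) = 0.01219, so d_i2 = 82.1 cm.
The final image is real, 82.1 cm to the right of lens 2 (overall magnification ≈ 0.38).

82.1 cm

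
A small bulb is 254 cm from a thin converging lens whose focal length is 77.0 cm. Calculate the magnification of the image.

1/d_i = 1/f − 1/d_o = 1/(77.00) − 1/(254) = 0.009050, so d_i = 110.5 cm.
m = −d_i/d_o = −(110.5)/(254) = -0.435.
The image is real, inverted and reduced, on the far side of the lens.

m = -0.435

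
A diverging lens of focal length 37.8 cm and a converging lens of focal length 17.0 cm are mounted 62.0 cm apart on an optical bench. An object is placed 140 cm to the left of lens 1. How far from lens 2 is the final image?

Lens 1 is diverging, so f₁ = −37.8 cm.
Lens 1: 1/d_i1 = 1/f₁ − 1/d_o1 = 1/(-37.8) − 1/(140) = -0.03360, so d_i1 = -29.76 cm.
The intermediate image is 29.76 cm to the left of lens 1 (virtual), which is 62.0 − (-29.76) = 91.76 cm to the left of lens 2, so d_o2 = +91.76 cm.
Lens 2: 1/d_i2 = 1/f₂ − 1/d_o2 = 1/(17.0) − 1/(91.76) = 0.04793, so d_i2 = 20.9 cm.
The final image is real, 20.9 cm to the right of lens 2 (overall magnification ≈ -0.048).

20.9 cm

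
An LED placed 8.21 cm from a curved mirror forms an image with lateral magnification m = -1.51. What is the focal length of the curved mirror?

f = 4.94 cm (concave)

m = −d_i/d_o ⇒ d_i = −m·d_o = −(-1.51)·(8.21) = 12.40 cm.
1/f = 1/d_o + 1/d_i = 1/(8.21) + 1/(12.40) = 0.2024, so f = 4.94 cm.
Since f is positive, the curved mirror is concave.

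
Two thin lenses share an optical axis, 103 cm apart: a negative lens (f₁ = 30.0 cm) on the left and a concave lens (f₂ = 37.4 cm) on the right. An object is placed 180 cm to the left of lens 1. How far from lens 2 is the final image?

29.0 cm

Lens 1 is diverging, so f₁ = −30.0 cm.
Lens 1: 1/d_i1 = 1/f₁ − 1/d_o1 = 1/(-30.0) − 1/(180) = -0.03889, so d_i1 = -25.71 cm.
The intermediate image is 25.71 cm to the left of lens 1 (virtual), which is 103 − (-25.71) = 128.7 cm to the left of lens 2, so d_o2 = +128.7 cm.
Lens 2 is diverging, so f₂ = −37.4 cm.
Lens 2: 1/d_i2 = 1/f₂ − 1/d_o2 = 1/(-37.4) − 1/(128.7) = -0.03451, so d_i2 = -29.0 cm.
The final image is virtual, 29.0 cm to the left of lens 2 (overall magnification ≈ 0.032).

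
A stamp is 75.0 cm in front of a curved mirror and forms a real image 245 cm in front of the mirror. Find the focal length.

f = 57.4 cm (concave)

Real image ⇒ d_i = +245 cm.
1/f = 1/d_o + 1/d_i = 1/(75.0) + 1/(245) = 0.01741, so f = 57.4 cm.
Since f is positive, the curved mirror is concave.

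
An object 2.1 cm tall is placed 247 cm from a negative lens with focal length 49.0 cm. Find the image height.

For a negative lens, f = -49.0 cm.
1/d_i = 1/f − 1/d_o = 1/(-49.00) − 1/(247) = -0.02446, so d_i = -40.89 cm.
m = −d_i/d_o = +0.1655.
|h_i| = |m|·h_o = 0.1655 × 2.1 = 0.348 cm. The image is virtual, upright and reduced, on the same side as the object.

0.348 cm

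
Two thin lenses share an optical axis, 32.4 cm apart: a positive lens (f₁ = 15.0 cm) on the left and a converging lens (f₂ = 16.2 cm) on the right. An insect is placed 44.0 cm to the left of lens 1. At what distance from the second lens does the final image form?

Lens 1: 1/d_i1 = 1/f₁ − 1/d_o1 = 1/(15.0) − 1/(44.0) = 0.04394, so d_i1 = 22.76 cm.
The intermediate image is 22.76 cm to the right of lens 1, which is 32.4 − (22.76) = 9.640 cm to the left of lens 2, so d_o2 = +9.640 cm.
Lens 2: 1/d_i2 = 1/f₂ − 1/d_o2 = 1/(16.2) − 1/(9.640) = -0.04201, so d_i2 = -23.8 cm.
The final image is virtual, 23.8 cm to the left of lens 2 (overall magnification ≈ -1.3).

23.8 cm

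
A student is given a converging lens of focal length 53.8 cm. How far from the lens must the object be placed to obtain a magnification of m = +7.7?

m = −d_i/d_o ⇒ d_i = −m·d_o.
1/f = 1/d_o + 1/d_i = 1/d_o − 1/(m·d_o) = (1 − 1/m)/d_o, so d_o = f(1 − 1/m) = (53.80)(1 − 1/(+7.7)) = 46.8 cm.

46.8 cm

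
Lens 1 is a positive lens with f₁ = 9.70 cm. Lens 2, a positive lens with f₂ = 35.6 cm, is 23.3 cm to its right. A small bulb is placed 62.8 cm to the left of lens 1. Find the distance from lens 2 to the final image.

Lens 1: 1/d_i1 = 1/f₁ − 1/d_o1 = 1/(9.70) − 1/(62.8) = 0.08717, so d_i1 = 11.47 cm.
The intermediate image is 11.47 cm to the right of lens 1, which is 23.3 − (11.47) = 11.83 cm to the left of lens 2, so d_o2 = +11.83 cm.
Lens 2: 1/d_i2 = 1/f₂ − 1/d_o2 = 1/(35.6) − 1/(11.83) = -0.05644, so d_i2 = -17.7 cm.
The final image is virtual, 17.7 cm to the left of lens 2 (overall magnification ≈ -0.27).

17.7 cm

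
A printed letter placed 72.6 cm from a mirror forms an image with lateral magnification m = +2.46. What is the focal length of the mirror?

m = −d_i/d_o ⇒ d_i = −m·d_o = −(+2.46)·(72.6) = -178.6 cm.
1/f = 1/d_o + 1/d_i = 1/(72.6) + 1/(-178.6) = 0.008175, so f = 122 cm.
Since f is positive, the mirror is concave.

f = 122 cm (concave)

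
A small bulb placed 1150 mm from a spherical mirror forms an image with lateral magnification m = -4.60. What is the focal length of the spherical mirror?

m = −d_i/d_o ⇒ d_i = −m·d_o = −(-4.60)·(1150) = 5290 mm.
1/f = 1/d_o + 1/d_i = 1/(1150) + 1/(5290) = 0.001059, so f = 945 mm.
Since f is positive, the spherical mirror is concave.

f = 945 mm (concave)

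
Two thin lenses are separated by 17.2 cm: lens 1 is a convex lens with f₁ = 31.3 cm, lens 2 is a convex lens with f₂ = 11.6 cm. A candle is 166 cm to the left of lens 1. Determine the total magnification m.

m = -0.0817

Lens 1: 1/d_i1 = 1/(31.3) − 1/(166) = 0.02592, so d_i1 = 38.57 cm; m₁ = −d_i1/d_o1 = -0.2323.
d_o2 = 17.2 − (38.57) = -21.37 cm (virtual object).
Lens 2: 1/d_i2 = 1/(11.6) − 1/(-21.37) = 0.1330, so d_i2 = 7.519 cm; m₂ = −d_i2/d_o2 = +0.3518.
m = m₁·m₂ = (-0.2323)(+0.3518) = -0.0817.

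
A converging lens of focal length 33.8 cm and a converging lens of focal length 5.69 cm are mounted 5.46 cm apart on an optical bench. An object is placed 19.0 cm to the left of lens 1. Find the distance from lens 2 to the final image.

Lens 1: 1/d_i1 = 1/f₁ − 1/d_o1 = 1/(33.8) − 1/(19.0) = -0.02305, so d_i1 = -43.39 cm.
The intermediate image is 43.39 cm to the left of lens 1 (virtual), which is 5.46 − (-43.39) = 48.85 cm to the left of lens 2, so d_o2 = +48.85 cm.
Lens 2: 1/d_i2 = 1/f₂ − 1/d_o2 = 1/(5.69) − 1/(48.85) = 0.1553, so d_i2 = 6.44 cm.
The final image is real, 6.44 cm to the right of lens 2 (overall magnification ≈ -0.30).

6.44 cm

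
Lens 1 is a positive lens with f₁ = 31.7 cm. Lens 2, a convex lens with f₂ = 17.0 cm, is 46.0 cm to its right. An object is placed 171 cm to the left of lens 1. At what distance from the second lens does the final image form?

12.2 cm

Lens 1: 1/d_i1 = 1/f₁ − 1/d_o1 = 1/(31.7) − 1/(171) = 0.02570, so d_i1 = 38.91 cm.
The intermediate image is 38.91 cm to the right of lens 1, which is 46.0 − (38.91) = 7.090 cm to the left of lens 2, so d_o2 = +7.090 cm.
Lens 2: 1/d_i2 = 1/f₂ − 1/d_o2 = 1/(17.0) − 1/(7.090) = -0.08222, so d_i2 = -12.2 cm.
The final image is virtual, 12.2 cm to the left of lens 2 (overall magnification ≈ -0.39).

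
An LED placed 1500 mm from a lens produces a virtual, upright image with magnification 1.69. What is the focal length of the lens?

f = 3670 mm (converging)

m = −d_i/d_o ⇒ d_i = −m·d_o = −(+1.69)·(1500) = -2535 mm.
1/f = 1/d_o + 1/d_i = 1/(1500) + 1/(-2535) = 0.0002722, so f = 3670 mm.
Since f is positive, the lens is converging.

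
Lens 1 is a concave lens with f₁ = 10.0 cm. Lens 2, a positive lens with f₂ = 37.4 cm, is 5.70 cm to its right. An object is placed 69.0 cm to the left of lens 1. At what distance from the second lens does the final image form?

Lens 1 is diverging, so f₁ = −10.0 cm.
Lens 1: 1/d_i1 = 1/f₁ − 1/d_o1 = 1/(-10.0) − 1/(69.0) = -0.1145, so d_i1 = -8.734 cm.
The intermediate image is 8.734 cm to the left of lens 1 (virtual), which is 5.70 − (-8.734) = 14.43 cm to the left of lens 2, so d_o2 = +14.43 cm.
Lens 2: 1/d_i2 = 1/f₂ − 1/d_o2 = 1/(37.4) − 1/(14.43) = -0.04256, so d_i2 = -23.5 cm.
The final image is virtual, 23.5 cm to the left of lens 2 (overall magnification ≈ 0.21).

23.5 cm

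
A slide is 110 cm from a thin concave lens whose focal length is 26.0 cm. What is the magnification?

For a concave lens, f = -26.0 cm.
1/d_i = 1/f − 1/d_o = 1/(-26.00) − 1/(110) = -0.04755, so d_i = -21.03 cm.
m = −d_i/d_o = −(-21.03)/(110) = +0.191.
The image is virtual, upright and reduced, on the same side as the object.

m = +0.191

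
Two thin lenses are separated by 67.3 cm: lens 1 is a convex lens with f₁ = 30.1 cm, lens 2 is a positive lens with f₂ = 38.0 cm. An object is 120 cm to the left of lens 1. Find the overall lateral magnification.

m = -1.17

Lens 1: 1/d_i1 = 1/(30.1) − 1/(120) = 0.02489, so d_i1 = 40.18 cm; m₁ = −d_i1/d_o1 = -0.3348.
d_o2 = 67.3 − (40.18) = 27.12 cm.
Lens 2: 1/d_i2 = 1/(38.0) − 1/(27.12) = -0.01056, so d_i2 = -94.72 cm; m₂ = −d_i2/d_o2 = +3.493.
m = m₁·m₂ = (-0.3348)(+3.493) = -1.17.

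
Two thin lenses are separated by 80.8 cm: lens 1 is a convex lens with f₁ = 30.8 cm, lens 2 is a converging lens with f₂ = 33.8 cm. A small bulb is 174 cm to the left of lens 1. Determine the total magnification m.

Lens 1: 1/d_i1 = 1/(30.8) − 1/(174) = 0.02672, so d_i1 = 37.42 cm; m₁ = −d_i1/d_o1 = -0.2151.
d_o2 = 80.8 − (37.42) = 43.38 cm.
Lens 2: 1/d_i2 = 1/(33.8) − 1/(43.38) = 0.006534, so d_i2 = 153.1 cm; m₂ = −d_i2/d_o2 = -3.528.
m = m₁·m₂ = (-0.2151)(-3.528) = +0.759.

m = +0.759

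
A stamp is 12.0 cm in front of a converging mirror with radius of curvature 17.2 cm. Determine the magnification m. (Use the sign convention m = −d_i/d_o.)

m = -2.53

f = R/2 = 17.2/2 = 8.600 cm.
1/d_i = 1/f − 1/d_o = 1/(8.600) − 1/(12.0) = 0.03295, so d_i = 30.35 cm.
m = −d_i/d_o = −(30.35)/(12.0) = -2.53.
The image is real, inverted and enlarged, in front of the mirror.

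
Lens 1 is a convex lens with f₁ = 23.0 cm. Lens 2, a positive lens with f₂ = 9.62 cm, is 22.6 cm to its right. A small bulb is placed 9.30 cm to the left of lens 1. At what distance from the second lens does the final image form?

Lens 1: 1/d_i1 = 1/f₁ − 1/d_o1 = 1/(23.0) − 1/(9.30) = -0.06405, so d_i1 = -15.61 cm.
The intermediate image is 15.61 cm to the left of lens 1 (virtual), which is 22.6 − (-15.61) = 38.21 cm to the left of lens 2, so d_o2 = +38.21 cm.
Lens 2: 1/d_i2 = 1/f₂ − 1/d_o2 = 1/(9.62) − 1/(38.21) = 0.07778, so d_i2 = 12.9 cm.
The final image is real, 12.9 cm to the right of lens 2 (overall magnification ≈ -0.56).

12.9 cm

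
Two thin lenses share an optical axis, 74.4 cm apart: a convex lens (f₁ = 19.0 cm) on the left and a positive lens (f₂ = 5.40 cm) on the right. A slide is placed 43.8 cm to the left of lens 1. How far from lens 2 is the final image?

6.22 cm

Lens 1: 1/d_i1 = 1/f₁ − 1/d_o1 = 1/(19.0) − 1/(43.8) = 0.02980, so d_i1 = 33.56 cm.
The intermediate image is 33.56 cm to the right of lens 1, which is 74.4 − (33.56) = 40.84 cm to the left of lens 2, so d_o2 = +40.84 cm.
Lens 2: 1/d_i2 = 1/f₂ − 1/d_o2 = 1/(5.40) − 1/(40.84) = 0.1607, so d_i2 = 6.22 cm.
The final image is real, 6.22 cm to the right of lens 2 (overall magnification ≈ 0.12).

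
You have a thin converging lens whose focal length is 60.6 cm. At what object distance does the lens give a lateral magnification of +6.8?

m = −d_i/d_o ⇒ d_i = −m·d_o.
1/f = 1/d_o + 1/d_i = 1/d_o − 1/(m·d_o) = (1 − 1/m)/d_o, so d_o = f(1 − 1/m) = (60.60)(1 − 1/(+6.8)) = 51.7 cm.

51.7 cm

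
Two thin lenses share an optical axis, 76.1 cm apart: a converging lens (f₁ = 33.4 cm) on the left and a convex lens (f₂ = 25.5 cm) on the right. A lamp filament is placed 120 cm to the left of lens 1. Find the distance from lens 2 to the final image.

Lens 1: 1/d_i1 = 1/f₁ − 1/d_o1 = 1/(33.4) − 1/(120) = 0.02161, so d_i1 = 46.28 cm.
The intermediate image is 46.28 cm to the right of lens 1, which is 76.1 − (46.28) = 29.82 cm to the left of lens 2, so d_o2 = +29.82 cm.
Lens 2: 1/d_i2 = 1/f₂ − 1/d_o2 = 1/(25.5) − 1/(29.82) = 0.005681, so d_i2 = 176 cm.
The final image is real, 176 cm to the right of lens 2 (overall magnification ≈ 2.3).

176 cm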